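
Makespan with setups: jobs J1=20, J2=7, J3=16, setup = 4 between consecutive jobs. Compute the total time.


Makespan = Σ processing + (n-1) × setup
= (20 + 7 + 16) + (3-1)×4
= 43 + 8
= 51 time units


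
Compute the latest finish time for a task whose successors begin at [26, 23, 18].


LF = min of all successor start times
Successors start at: [26, 23, 18]
LF = min(26, 23, 18)
= 18


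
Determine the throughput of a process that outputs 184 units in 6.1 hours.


Throughput = units / time
= 184 / 6.1
= 30.2 units/hour


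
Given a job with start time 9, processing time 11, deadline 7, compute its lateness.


Completion = 9 + 11 = 20
Lateness = C - d = 20 - 7
= 13


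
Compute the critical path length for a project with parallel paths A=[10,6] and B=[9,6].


Path A: 10 + 6 = 16
Path B: 9 + 6 = 15
Critical path = longest = max(16, 15)
= 16 (Path A)


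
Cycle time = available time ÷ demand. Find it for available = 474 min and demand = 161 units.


Cycle time = available time / demand
= 474 / 161
= 2.94 min/unit


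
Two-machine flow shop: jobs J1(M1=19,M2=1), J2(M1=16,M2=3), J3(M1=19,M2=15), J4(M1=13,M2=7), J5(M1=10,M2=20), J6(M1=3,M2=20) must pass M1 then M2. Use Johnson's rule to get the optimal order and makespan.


Johnson's rule:
Group 1 (M1≤M2, sort by M1): ['J6', 'J5']
Group 2 (M1>M2, sort desc M2): ['J3', 'J4', 'J2', 'J1']
Sequence: J6 → J5 → J3 → J4 → J2 → J1
Makespan calculation:
  J6: M1 done=3, M2 done=23
  J5: M1 done=13, M2 done=43
  J3: M1 done=32, M2 done=58
  J4: M1 done=45, M2 done=65
  J2: M1 done=61, M2 done=68
  J1: M1 done=80, M2 done=81
= Sequence: J6 → J5 → J3 → J4 → J2 → J1, Makespan: 81


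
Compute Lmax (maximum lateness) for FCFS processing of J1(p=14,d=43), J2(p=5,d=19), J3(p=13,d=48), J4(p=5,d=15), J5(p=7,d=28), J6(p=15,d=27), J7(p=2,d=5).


Lateness per job (L = C - d):
  J1: C=14, d=43, L=-29
  J2: C=19, d=19, L=0
  J3: C=32, d=48, L=-16
  J4: C=37, d=15, L=22
  J5: C=44, d=28, L=16
  J6: C=59, d=27, L=32
  J7: C=61, d=5, L=56
Lmax = max(-29, 0, -16, 22, 16, 32, 56)
= 56


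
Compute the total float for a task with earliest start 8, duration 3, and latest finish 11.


EF = ES + duration = 8 + 3 = 11
LS = LF - duration = 11 - 3 = 8
Total Float = LF - EF = 11 - 11
(or LS - ES = 8 - 8)
= 0


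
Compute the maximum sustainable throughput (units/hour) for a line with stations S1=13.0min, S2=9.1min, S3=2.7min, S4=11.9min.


Bottleneck = longest station time
Station times: [13.0, 9.1, 2.7, 11.9]
Max = 13.0 min
Rate = 60 / 13.0
= 4.62 units/hour (bottleneck: 13.0min)


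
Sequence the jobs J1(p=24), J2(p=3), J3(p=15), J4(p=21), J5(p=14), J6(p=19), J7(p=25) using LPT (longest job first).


LPT: sort by longest processing time first
  J7: p=25
  J1: p=24
  J4: p=21
  J6: p=19
  J3: p=15
  J5: p=14
  J2: p=3
Order: J7 → J1 → J4 → J6 → J3 → J5 → J2


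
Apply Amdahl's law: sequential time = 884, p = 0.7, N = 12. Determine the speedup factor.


Amdahl's law: T_p = T × ((1-p) + p/N)
= 884 × ((1-0.7) + 0.7/12)
= 884 × (0.30 + 0.0583)
= 884 × 0.3583
= 316.77
Speedup = 884/316.77
= 2.79×


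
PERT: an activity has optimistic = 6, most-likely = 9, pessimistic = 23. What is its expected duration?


te = (o + 4m + p) / 6
= (6 + 4×9 + 23) / 6
= (6 + 36 + 23) / 6
= 65 / 6
= 10.83


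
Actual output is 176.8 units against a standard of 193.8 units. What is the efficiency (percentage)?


Efficiency = (actual / standard) × 100
= (176.8 / 193.8) × 100
= 91.2%


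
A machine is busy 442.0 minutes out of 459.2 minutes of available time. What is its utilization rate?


Utilization = busy / total × 100
= 442.0 / 459.2 × 100
= 96.3%


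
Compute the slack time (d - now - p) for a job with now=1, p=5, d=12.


Slack = due - current_time - processing
= 12 - 1 - 5
= 6


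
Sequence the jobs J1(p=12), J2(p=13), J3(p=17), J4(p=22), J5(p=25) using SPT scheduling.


SPT: sort by shortest processing time
  J1: p=12
  J2: p=13
  J3: p=17
  J4: p=22
  J5: p=25
Order: J1 → J2 → J3 → J4 → J5


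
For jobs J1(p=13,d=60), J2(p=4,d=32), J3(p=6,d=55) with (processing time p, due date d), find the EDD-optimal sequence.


EDD: sort by earliest due date
  J2: d=32, p=4
  J3: d=55, p=6
  J1: d=60, p=13
Order: J2 → J3 → J1


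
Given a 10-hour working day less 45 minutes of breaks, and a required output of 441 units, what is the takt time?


Available = 10×60 - 45 = 555 min
Takt time = 555 / 441
= 1.26 min/unit


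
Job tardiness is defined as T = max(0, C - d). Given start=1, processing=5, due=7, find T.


Completion = start + processing = 1 + 5 = 6
Tardiness = max(0, C - d) = max(0, 6 - 7)
= max(0, -1)
= 0


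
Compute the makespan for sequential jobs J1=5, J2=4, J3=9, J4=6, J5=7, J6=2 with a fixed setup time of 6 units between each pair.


Makespan = Σ processing + (n-1) × setup
= (5 + 4 + 9 + 6 + 7 + 2) + (6-1)×6
= 33 + 30
= 63 time units


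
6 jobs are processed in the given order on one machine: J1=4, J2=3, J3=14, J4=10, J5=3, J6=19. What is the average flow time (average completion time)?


Completion times:
  J1: completes at 4
  J2: completes at 7
  J3: completes at 21
  J4: completes at 31
  J5: completes at 34
  J6: completes at 53
Sum = 150
Average = 150/6
= 25.00


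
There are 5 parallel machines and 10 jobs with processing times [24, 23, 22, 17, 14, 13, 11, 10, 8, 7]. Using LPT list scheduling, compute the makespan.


Jobs (LPT sorted): [24, 23, 22, 17, 14, 13, 11, 10, 8, 7]
Machines: 5
  J=24 → Machine 1 (load: 0+24=24)
  J=23 → Machine 2 (load: 0+23=23)
  J=22 → Machine 3 (load: 0+22=22)
  J=17 → Machine 4 (load: 0+17=17)
  J=14 → Machine 5 (load: 0+14=14)
  J=13 → Machine 5 (load: 14+13=27)
  J=11 → Machine 4 (load: 17+11=28)
  J=10 → Machine 3 (load: 22+10=32)
  J=8 → Machine 2 (load: 23+8=31)
  J=7 → Machine 1 (load: 24+7=31)
Machine loads: [31, 31, 32, 28, 27]
Makespan = max = 32 time units


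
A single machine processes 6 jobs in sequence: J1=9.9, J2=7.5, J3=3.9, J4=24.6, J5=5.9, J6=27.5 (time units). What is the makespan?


Sequential makespan: sum all processing times
= 9.9 + 7.5 + 3.9 + 24.6 + 5.9 + 27.5
= 79.3 time units


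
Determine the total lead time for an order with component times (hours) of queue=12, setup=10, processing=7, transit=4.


Lead time = queue + setup + processing + transit
= 12 + 10 + 7 + 4
= 33 hours


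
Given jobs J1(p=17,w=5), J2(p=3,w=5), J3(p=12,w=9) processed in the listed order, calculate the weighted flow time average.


Completion times:
  J1: C=17, w×C=5×17=85
  J2: C=20, w×C=5×20=100
  J3: C=32, w×C=9×32=288
Sum w×C = 473
Sum w = 19
Weighted avg = 473/19
= 24.89


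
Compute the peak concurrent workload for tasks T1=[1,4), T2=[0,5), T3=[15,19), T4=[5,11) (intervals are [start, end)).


Check each time point for overlaps:
  t=1: 2 tasks active (T1, T2)
Max concurrent = 2


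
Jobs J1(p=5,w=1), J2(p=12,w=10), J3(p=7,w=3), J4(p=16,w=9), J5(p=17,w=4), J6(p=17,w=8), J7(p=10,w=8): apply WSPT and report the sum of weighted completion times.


WSPT order (by p/w): J2 → J7 → J4 → J6 → J3 → J5 → J1
  J2: C=12, w·C=10×12=120
  J7: C=22, w·C=8×22=176
  J4: C=38, w·C=9×38=342
  J6: C=55, w·C=8×55=440
  J3: C=62, w·C=3×62=186
  J5: C=79, w·C=4×79=316
  J1: C=84, w·C=1×84=84
Σ w·C = 1664
= 1664


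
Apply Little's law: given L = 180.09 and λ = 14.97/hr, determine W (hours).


Little's law: L = λW → W = L / λ
= 180.09 / 14.97
= 12.03 hours


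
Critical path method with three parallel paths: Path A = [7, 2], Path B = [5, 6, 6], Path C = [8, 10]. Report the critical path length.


Path A: 7 + 2 = 9
Path B: 5 + 6 + 6 = 17
Path C: 8 + 10 = 18
Critical path = longest = max(9, 17, 18)
= 18 (Path C)


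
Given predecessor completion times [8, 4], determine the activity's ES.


ES = max of all predecessor completion times
Predecessors: [8, 4]
ES = max(8, 4)
= 8


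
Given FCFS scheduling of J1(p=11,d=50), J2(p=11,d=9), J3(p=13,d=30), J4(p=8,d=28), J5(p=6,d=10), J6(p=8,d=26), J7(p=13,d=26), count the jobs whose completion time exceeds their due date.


Completion vs due date:
  J1: C=11, d=50 → on time
  J2: C=22, d=9 → TARDY
  J3: C=35, d=30 → TARDY
  J4: C=43, d=28 → TARDY
  J5: C=49, d=10 → TARDY
  J6: C=57, d=26 → TARDY
  J7: C=70, d=26 → TARDY
Tardy jobs: J2, J3, J4, J5, J6, J7
Count = 6


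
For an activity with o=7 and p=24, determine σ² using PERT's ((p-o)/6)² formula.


σ² = ((p - o) / 6)² = (p - o)² / 36
= (24 - 7)² / 36
= 17² / 36
= 289 / 36
= 8.0278


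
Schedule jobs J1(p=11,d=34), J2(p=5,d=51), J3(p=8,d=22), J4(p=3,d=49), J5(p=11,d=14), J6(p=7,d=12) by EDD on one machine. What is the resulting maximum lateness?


EDD order: J6 → J5 → J3 → J1 → J4 → J2
Completion and lateness:
  J6: C=7, d=12, L=7-12=-5
  J5: C=18, d=14, L=18-14=4
  J3: C=26, d=22, L=26-22=4
  J1: C=37, d=34, L=37-34=3
  J4: C=40, d=49, L=40-49=-9
  J2: C=45, d=51, L=45-51=-6
Lmax = max(-5, 4, 4, 3, -9, -6)
= 4


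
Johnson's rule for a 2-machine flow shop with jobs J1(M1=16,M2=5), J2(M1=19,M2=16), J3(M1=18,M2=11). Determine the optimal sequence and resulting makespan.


Johnson's rule:
Group 1 (M1≤M2, sort by M1): []
Group 2 (M1>M2, sort desc M2): ['J2', 'J3', 'J1']
Sequence: J2 → J3 → J1
Makespan calculation:
  J2: M1 done=19, M2 done=35
  J3: M1 done=37, M2 done=48
  J1: M1 done=53, M2 done=58
= Sequence: J2 → J3 → J1, Makespan: 58


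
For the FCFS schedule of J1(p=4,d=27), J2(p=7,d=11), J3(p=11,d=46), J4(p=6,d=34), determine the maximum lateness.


Lateness per job (L = C - d):
  J1: C=4, d=27, L=-23
  J2: C=11, d=11, L=0
  J3: C=22, d=46, L=-24
  J4: C=28, d=34, L=-6
Lmax = max(-23, 0, -24, -6)
= 0


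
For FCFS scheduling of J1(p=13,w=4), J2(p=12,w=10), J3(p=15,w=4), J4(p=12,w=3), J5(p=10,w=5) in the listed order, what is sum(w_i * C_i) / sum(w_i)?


Completion times:
  J1: C=13, w×C=4×13=52
  J2: C=25, w×C=10×25=250
  J3: C=40, w×C=4×40=160
  J4: C=52, w×C=3×52=156
  J5: C=62, w×C=5×62=310
Sum w×C = 928
Sum w = 26
Weighted avg = 928/26
= 35.69


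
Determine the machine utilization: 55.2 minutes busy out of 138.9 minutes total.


Utilization = busy / total × 100
= 55.2 / 138.9 × 100
= 39.7%


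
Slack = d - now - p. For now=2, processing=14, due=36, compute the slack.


Slack = due - current_time - processing
= 36 - 2 - 14
= 20


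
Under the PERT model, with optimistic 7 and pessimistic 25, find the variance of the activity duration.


σ² = ((p - o) / 6)² = (p - o)² / 36
= (25 - 7)² / 36
= 18² / 36
= 324 / 36
= 9.0000


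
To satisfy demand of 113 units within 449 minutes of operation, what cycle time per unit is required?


Cycle time = available time / demand
= 449 / 113
= 3.97 min/unit


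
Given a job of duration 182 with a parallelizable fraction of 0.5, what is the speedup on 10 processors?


Amdahl's law: T_p = T × ((1-p) + p/N)
= 182 × ((1-0.5) + 0.5/10)
= 182 × (0.50 + 0.0500)
= 182 × 0.5500
= 100.10
Speedup = 182/100.10
= 1.82×


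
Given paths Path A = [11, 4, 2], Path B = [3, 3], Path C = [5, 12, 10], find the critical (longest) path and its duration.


Path A: 11 + 4 + 2 = 17
Path B: 3 + 3 = 6
Path C: 5 + 12 + 10 = 27
Critical path = longest = max(17, 6, 27)
= 27 (Path C)


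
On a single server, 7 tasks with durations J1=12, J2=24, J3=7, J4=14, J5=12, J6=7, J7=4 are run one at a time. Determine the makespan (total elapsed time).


Sequential makespan: sum all processing times
= 12 + 24 + 7 + 14 + 12 + 7 + 4
= 80 time units


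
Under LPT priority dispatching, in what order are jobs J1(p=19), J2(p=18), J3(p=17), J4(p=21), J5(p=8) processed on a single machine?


LPT: sort by longest processing time first
  J4: p=21
  J1: p=19
  J2: p=18
  J3: p=17
  J5: p=8
Order: J4 → J1 → J2 → J3 → J5


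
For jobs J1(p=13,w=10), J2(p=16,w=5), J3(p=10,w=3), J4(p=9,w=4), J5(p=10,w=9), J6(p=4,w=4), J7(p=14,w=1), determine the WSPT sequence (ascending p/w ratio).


WSPT (Smith's rule): sort by p/w ascending
  J6: p/w = 4/4 = 1.000
  J5: p/w = 10/9 = 1.111
  J1: p/w = 13/10 = 1.300
  J4: p/w = 9/4 = 2.250
  J2: p/w = 16/5 = 3.200
  J3: p/w = 10/3 = 3.333
  J7: p/w = 14/1 = 14.000
Order: J6 → J5 → J1 → J4 → J2 → J3 → J7


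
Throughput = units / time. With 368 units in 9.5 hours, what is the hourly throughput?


Throughput = units / time
= 368 / 9.5
= 38.7 units/hour


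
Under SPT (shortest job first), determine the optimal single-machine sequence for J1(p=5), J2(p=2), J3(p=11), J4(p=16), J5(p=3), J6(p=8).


SPT: sort by shortest processing time
  J2: p=2
  J5: p=3
  J1: p=5
  J6: p=8
  J3: p=11
  J4: p=16
Order: J2 → J5 → J1 → J6 → J3 → J4


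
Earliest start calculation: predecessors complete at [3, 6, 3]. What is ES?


ES = max of all predecessor completion times
Predecessors: [3, 6, 3]
ES = max(3, 6, 3)
= 6


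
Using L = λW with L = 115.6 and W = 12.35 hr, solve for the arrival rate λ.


Little's law: L = λW → λ = L / W
= 115.6 / 12.35
= 9.36 per hour


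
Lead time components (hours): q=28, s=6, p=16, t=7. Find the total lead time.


Lead time = queue + setup + processing + transit
= 28 + 6 + 16 + 7
= 57 hours


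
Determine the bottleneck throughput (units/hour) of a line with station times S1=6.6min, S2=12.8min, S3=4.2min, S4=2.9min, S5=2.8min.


Bottleneck = longest station time
Station times: [6.6, 12.8, 4.2, 2.9, 2.8]
Max = 12.8 min
Rate = 60 / 12.8
= 4.69 units/hour (bottleneck: 12.8min)


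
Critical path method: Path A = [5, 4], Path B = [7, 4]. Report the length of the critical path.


Path A: 5 + 4 = 9
Path B: 7 + 4 = 11
Critical path = longest = max(9, 11)
= 11 (Path B)


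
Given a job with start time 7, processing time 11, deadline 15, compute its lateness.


Completion = 7 + 11 = 18
Lateness = C - d = 18 - 15
= 3


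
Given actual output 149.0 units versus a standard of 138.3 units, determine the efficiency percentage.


Efficiency = (actual / standard) × 100
= (149.0 / 138.3) × 100
= 107.7%


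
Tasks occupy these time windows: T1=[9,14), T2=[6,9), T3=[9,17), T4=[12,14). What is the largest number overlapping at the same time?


Check each time point for overlaps:
  t=12: 3 tasks active (T1, T3, T4)
Max concurrent = 3


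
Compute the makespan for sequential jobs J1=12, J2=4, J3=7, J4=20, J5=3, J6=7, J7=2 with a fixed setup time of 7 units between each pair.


Makespan = Σ processing + (n-1) × setup
= (12 + 4 + 7 + 20 + 3 + 7 + 2) + (7-1)×7
= 55 + 42
= 97 time units


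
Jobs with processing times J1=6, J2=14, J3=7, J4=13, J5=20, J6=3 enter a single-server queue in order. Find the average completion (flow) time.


Completion times:
  J1: completes at 6
  J2: completes at 20
  J3: completes at 27
  J4: completes at 40
  J5: completes at 60
  J6: completes at 63
Sum = 216
Average = 216/6
= 36.00


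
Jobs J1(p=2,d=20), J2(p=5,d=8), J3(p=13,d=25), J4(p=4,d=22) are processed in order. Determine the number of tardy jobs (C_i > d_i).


Completion vs due date:
  J1: C=2, d=20 → on time
  J2: C=7, d=8 → on time
  J3: C=20, d=25 → on time
  J4: C=24, d=22 → TARDY
Tardy jobs: J4
Count = 1


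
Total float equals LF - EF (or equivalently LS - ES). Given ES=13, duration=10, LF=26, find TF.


EF = ES + duration = 13 + 10 = 23
LS = LF - duration = 26 - 10 = 16
Total Float = LF - EF = 26 - 23
(or LS - ES = 16 - 13)
= 3


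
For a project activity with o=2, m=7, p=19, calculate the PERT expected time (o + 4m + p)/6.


te = (o + 4m + p) / 6
= (2 + 4×7 + 19) / 6
= (2 + 28 + 19) / 6
= 49 / 6
= 8.17


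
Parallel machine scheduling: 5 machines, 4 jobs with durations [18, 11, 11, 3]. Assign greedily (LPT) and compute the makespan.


Jobs (LPT sorted): [18, 11, 11, 3]
Machines: 5
  J=18 → Machine 1 (load: 0+18=18)
  J=11 → Machine 2 (load: 0+11=11)
  J=11 → Machine 3 (load: 0+11=11)
  J=3 → Machine 4 (load: 0+3=3)
Machine loads: [18, 11, 11, 3, 0]
Makespan = max = 18 time units


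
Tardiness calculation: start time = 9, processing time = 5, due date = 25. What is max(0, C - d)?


Completion = start + processing = 9 + 5 = 14
Tardiness = max(0, C - d) = max(0, 14 - 25)
= max(0, -11)
= 0


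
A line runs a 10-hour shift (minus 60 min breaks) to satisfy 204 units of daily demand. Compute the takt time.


Available = 10×60 - 60 = 540 min
Takt time = 540 / 204
= 2.65 min/unit


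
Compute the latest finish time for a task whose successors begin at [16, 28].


LF = min of all successor start times
Successors start at: [16, 28]
LF = min(16, 28)
= 16


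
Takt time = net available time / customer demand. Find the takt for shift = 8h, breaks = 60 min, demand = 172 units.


Available = 8×60 - 60 = 420 min
Takt time = 420 / 172
= 2.44 min/unit


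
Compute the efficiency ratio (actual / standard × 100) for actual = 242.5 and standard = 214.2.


Efficiency = (actual / standard) × 100
= (242.5 / 214.2) × 100
= 113.2%


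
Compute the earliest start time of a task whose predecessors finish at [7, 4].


ES = max of all predecessor completion times
Predecessors: [7, 4]
ES = max(7, 4)
= 7


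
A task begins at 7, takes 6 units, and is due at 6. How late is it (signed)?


Completion = 7 + 6 = 13
Lateness = C - d = 13 - 6
= 7


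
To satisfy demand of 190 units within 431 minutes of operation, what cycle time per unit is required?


Cycle time = available time / demand
= 431 / 190
= 2.27 min/unit


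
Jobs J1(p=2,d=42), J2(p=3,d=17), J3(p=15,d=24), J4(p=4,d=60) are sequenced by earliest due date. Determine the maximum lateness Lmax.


EDD order: J2 → J3 → J1 → J4
Completion and lateness:
  J2: C=3, d=17, L=3-17=-14
  J3: C=18, d=24, L=18-24=-6
  J1: C=20, d=42, L=20-42=-22
  J4: C=24, d=60, L=24-60=-36
Lmax = max(-14, -6, -22, -36)
= -6


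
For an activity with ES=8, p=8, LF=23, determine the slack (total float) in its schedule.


EF = ES + duration = 8 + 8 = 16
LS = LF - duration = 23 - 8 = 15
Total Float = LF - EF = 23 - 16
(or LS - ES = 15 - 8)
= 7


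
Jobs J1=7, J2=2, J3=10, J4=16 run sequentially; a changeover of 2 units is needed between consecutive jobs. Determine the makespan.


Makespan = Σ processing + (n-1) × setup
= (7 + 2 + 10 + 16) + (4-1)×2
= 35 + 6
= 41 time units


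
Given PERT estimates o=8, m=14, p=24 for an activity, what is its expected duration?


te = (o + 4m + p) / 6
= (8 + 4×14 + 24) / 6
= (8 + 56 + 24) / 6
= 88 / 6
= 14.67


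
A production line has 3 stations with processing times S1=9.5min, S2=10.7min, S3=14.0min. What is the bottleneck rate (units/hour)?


Bottleneck = longest station time
Station times: [9.5, 10.7, 14.0]
Max = 14.0 min
Rate = 60 / 14.0
= 4.29 units/hour (bottleneck: 14.0min)


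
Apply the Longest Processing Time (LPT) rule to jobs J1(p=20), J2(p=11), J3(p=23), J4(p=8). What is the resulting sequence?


LPT: sort by longest processing time first
  J3: p=23
  J1: p=20
  J2: p=11
  J4: p=8
Order: J3 → J1 → J2 → J4


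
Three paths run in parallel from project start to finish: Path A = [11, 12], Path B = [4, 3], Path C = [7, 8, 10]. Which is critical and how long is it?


Path A: 11 + 12 = 23
Path B: 4 + 3 = 7
Path C: 7 + 8 + 10 = 25
Critical path = longest = max(23, 7, 25)
= 25 (Path C)


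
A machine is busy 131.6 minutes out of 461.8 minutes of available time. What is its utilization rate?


Utilization = busy / total × 100
= 131.6 / 461.8 × 100
= 28.5%


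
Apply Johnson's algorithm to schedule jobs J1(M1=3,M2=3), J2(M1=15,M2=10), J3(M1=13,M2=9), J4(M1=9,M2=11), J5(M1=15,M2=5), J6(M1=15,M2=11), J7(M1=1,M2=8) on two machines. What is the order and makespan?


Johnson's rule:
Group 1 (M1≤M2, sort by M1): ['J7', 'J1', 'J4']
Group 2 (M1>M2, sort desc M2): ['J6', 'J2', 'J3', 'J5']
Sequence: J7 → J1 → J4 → J6 → J2 → J3 → J5
Makespan calculation:
  J7: M1 done=1, M2 done=9
  J1: M1 done=4, M2 done=12
  J4: M1 done=13, M2 done=24
  J6: M1 done=28, M2 done=39
  J2: M1 done=43, M2 done=53
  J3: M1 done=56, M2 done=65
  J5: M1 done=71, M2 done=76
= Sequence: J7 → J1 → J4 → J6 → J2 → J3 → J5, Makespan: 76


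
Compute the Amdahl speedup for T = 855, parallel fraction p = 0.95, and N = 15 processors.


Amdahl's law: T_p = T × ((1-p) + p/N)
= 855 × ((1-0.95) + 0.95/15)
= 855 × (0.05 + 0.0633)
= 855 × 0.1133
= 96.90
Speedup = 855/96.90
= 8.82×


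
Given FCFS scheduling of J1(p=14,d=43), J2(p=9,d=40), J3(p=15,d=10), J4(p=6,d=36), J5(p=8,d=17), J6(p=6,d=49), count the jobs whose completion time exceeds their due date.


Completion vs due date:
  J1: C=14, d=43 → on time
  J2: C=23, d=40 → on time
  J3: C=38, d=10 → TARDY
  J4: C=44, d=36 → TARDY
  J5: C=52, d=17 → TARDY
  J6: C=58, d=49 → TARDY
Tardy jobs: J3, J4, J5, J6
Count = 4


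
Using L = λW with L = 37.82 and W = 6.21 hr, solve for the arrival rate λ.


Little's law: L = λW → λ = L / W
= 37.82 / 6.21
= 6.09 per hour


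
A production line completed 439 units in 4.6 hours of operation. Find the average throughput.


Throughput = units / time
= 439 / 4.6
= 95.4 units/hour


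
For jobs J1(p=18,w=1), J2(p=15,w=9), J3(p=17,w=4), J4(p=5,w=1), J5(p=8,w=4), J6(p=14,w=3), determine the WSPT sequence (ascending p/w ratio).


WSPT (Smith's rule): sort by p/w ascending
  J2: p/w = 15/9 = 1.667
  J5: p/w = 8/4 = 2.000
  J3: p/w = 17/4 = 4.250
  J6: p/w = 14/3 = 4.667
  J4: p/w = 5/1 = 5.000
  J1: p/w = 18/1 = 18.000
Order: J2 → J5 → J3 → J6 → J4 → J1


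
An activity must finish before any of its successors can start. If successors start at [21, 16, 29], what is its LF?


LF = min of all successor start times
Successors start at: [21, 16, 29]
LF = min(21, 16, 29)
= 16


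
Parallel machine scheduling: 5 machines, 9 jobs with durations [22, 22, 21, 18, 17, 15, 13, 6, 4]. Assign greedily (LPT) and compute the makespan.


Jobs (LPT sorted): [22, 22, 21, 18, 17, 15, 13, 6, 4]
Machines: 5
  J=22 → Machine 1 (load: 0+22=22)
  J=22 → Machine 2 (load: 0+22=22)
  J=21 → Machine 3 (load: 0+21=21)
  J=18 → Machine 4 (load: 0+18=18)
  J=17 → Machine 5 (load: 0+17=17)
  J=15 → Machine 5 (load: 17+15=32)
  J=13 → Machine 4 (load: 18+13=31)
  J=6 → Machine 3 (load: 21+6=27)
  J=4 → Machine 1 (load: 22+4=26)
Machine loads: [26, 22, 27, 31, 32]
Makespan = max = 32 time units


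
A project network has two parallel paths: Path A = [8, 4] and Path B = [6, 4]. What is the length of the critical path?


Path A: 8 + 4 = 12
Path B: 6 + 4 = 10
Critical path = longest = max(12, 10)
= 12 (Path A)


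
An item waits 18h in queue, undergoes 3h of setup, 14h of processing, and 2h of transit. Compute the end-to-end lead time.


Lead time = queue + setup + processing + transit
= 18 + 3 + 14 + 2
= 37 hours


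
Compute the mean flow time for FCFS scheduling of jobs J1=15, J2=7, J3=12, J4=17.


Completion times:
  J1: completes at 15
  J2: completes at 22
  J3: completes at 34
  J4: completes at 51
Sum = 122
Average = 122/4
= 30.50


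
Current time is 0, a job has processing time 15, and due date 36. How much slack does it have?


Slack = due - current_time - processing
= 36 - 0 - 15
= 21


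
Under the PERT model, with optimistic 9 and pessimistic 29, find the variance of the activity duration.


σ² = ((p - o) / 6)² = (p - o)² / 36
= (29 - 9)² / 36
= 20² / 36
= 400 / 36
= 11.1111


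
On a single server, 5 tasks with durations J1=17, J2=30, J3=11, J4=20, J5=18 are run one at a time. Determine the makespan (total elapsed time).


Sequential makespan: sum all processing times
= 17 + 30 + 11 + 20 + 18
= 96 time units


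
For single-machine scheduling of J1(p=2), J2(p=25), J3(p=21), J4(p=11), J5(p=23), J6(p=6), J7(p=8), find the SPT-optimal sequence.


SPT: sort by shortest processing time
  J1: p=2
  J6: p=6
  J7: p=8
  J4: p=11
  J3: p=21
  J5: p=23
  J2: p=25
Order: J1 → J6 → J7 → J4 → J3 → J5 → J2


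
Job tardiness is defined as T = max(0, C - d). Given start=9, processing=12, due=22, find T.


Completion = start + processing = 9 + 12 = 21
Tardiness = max(0, C - d) = max(0, 21 - 22)
= max(0, -1)
= 0


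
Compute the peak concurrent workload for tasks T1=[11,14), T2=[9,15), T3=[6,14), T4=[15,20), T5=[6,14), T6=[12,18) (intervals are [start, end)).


Check each time point for overlaps:
  t=12: 5 tasks active (T1, T2, T3, T5, T6)
Max concurrent = 5


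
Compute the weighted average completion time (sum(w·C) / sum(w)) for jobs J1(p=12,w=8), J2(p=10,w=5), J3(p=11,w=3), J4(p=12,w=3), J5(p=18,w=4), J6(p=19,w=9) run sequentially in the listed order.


Completion times:
  J1: C=12, w×C=8×12=96
  J2: C=22, w×C=5×22=110
  J3: C=33, w×C=3×33=99
  J4: C=45, w×C=3×45=135
  J5: C=63, w×C=4×63=252
  J6: C=82, w×C=9×82=738
Sum w×C = 1430
Sum w = 32
Weighted avg = 1430/32
= 44.69


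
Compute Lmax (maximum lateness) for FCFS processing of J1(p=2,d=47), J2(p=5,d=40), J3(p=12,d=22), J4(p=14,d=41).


Lateness per job (L = C - d):
  J1: C=2, d=47, L=-45
  J2: C=7, d=40, L=-33
  J3: C=19, d=22, L=-3
  J4: C=33, d=41, L=-8
Lmax = max(-45, -33, -3, -8)
= -3


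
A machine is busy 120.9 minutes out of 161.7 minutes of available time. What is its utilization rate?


Utilization = busy / total × 100
= 120.9 / 161.7 × 100
= 74.8%


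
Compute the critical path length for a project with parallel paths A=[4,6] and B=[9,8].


Path A: 4 + 6 = 10
Path B: 9 + 8 = 17
Critical path = longest = max(10, 17)
= 17 (Path B)


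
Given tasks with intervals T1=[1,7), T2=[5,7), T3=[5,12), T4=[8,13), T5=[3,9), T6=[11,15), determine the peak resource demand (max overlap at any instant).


Check each time point for overlaps:
  t=5: 4 tasks active (T1, T2, T3, T5)
Max concurrent = 4


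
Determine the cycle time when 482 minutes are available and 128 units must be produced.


Cycle time = available time / demand
= 482 / 128
= 3.77 min/unit


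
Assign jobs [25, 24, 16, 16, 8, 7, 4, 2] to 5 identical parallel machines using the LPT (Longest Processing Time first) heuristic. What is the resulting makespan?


Jobs (LPT sorted): [25, 24, 16, 16, 8, 7, 4, 2]
Machines: 5
  J=25 → Machine 1 (load: 0+25=25)
  J=24 → Machine 2 (load: 0+24=24)
  J=16 → Machine 3 (load: 0+16=16)
  J=16 → Machine 4 (load: 0+16=16)
  J=8 → Machine 5 (load: 0+8=8)
  J=7 → Machine 5 (load: 8+7=15)
  J=4 → Machine 5 (load: 15+4=19)
  J=2 → Machine 3 (load: 16+2=18)
Machine loads: [25, 24, 18, 16, 19]
Makespan = max = 25 time units


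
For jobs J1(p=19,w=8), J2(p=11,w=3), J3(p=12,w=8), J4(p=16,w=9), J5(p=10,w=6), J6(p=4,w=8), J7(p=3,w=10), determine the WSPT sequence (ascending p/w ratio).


WSPT (Smith's rule): sort by p/w ascending
  J7: p/w = 3/10 = 0.300
  J6: p/w = 4/8 = 0.500
  J3: p/w = 12/8 = 1.500
  J5: p/w = 10/6 = 1.667
  J4: p/w = 16/9 = 1.778
  J1: p/w = 19/8 = 2.375
  J2: p/w = 11/3 = 3.667
Order: J7 → J6 → J3 → J5 → J4 → J1 → J2


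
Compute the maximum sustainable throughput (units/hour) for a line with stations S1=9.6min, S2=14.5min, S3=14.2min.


Bottleneck = longest station time
Station times: [9.6, 14.5, 14.2]
Max = 14.5 min
Rate = 60 / 14.5
= 4.14 units/hour (bottleneck: 14.5min)


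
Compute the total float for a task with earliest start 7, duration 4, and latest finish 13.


EF = ES + duration = 7 + 4 = 11
LS = LF - duration = 13 - 4 = 9
Total Float = LF - EF = 13 - 11
(or LS - ES = 9 - 7)
= 2


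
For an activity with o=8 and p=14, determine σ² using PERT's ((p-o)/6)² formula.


σ² = ((p - o) / 6)² = (p - o)² / 36
= (14 - 8)² / 36
= 6² / 36
= 36 / 36
= 1.0000


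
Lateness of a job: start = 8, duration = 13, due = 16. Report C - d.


Completion = 8 + 13 = 21
Lateness = C - d = 21 - 16
= 5


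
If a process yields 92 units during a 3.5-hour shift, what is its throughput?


Throughput = units / time
= 92 / 3.5
= 26.3 units/hour


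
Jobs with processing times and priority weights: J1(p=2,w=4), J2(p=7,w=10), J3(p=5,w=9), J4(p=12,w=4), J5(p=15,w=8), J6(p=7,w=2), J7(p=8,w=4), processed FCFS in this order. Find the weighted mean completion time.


Completion times:
  J1: C=2, w×C=4×2=8
  J2: C=9, w×C=10×9=90
  J3: C=14, w×C=9×14=126
  J4: C=26, w×C=4×26=104
  J5: C=41, w×C=8×41=328
  J6: C=48, w×C=2×48=96
  J7: C=56, w×C=4×56=224
Sum w×C = 976
Sum w = 41
Weighted avg = 976/41
= 23.80


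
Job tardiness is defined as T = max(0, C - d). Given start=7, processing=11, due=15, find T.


Completion = start + processing = 7 + 11 = 18
Tardiness = max(0, C - d) = max(0, 18 - 15)
= max(0, 3)
= 3


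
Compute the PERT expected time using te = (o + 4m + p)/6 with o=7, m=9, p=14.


te = (o + 4m + p) / 6
= (7 + 4×9 + 14) / 6
= (7 + 36 + 14) / 6
= 57 / 6
= 9.50


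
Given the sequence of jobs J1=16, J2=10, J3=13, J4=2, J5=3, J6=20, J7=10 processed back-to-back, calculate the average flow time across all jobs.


Completion times:
  J1: completes at 16
  J2: completes at 26
  J3: completes at 39
  J4: completes at 41
  J5: completes at 44
  J6: completes at 64
  J7: completes at 74
Sum = 304
Average = 304/7
= 43.43


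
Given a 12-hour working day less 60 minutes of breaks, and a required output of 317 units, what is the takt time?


Available = 12×60 - 60 = 660 min
Takt time = 660 / 317
= 2.08 min/unit


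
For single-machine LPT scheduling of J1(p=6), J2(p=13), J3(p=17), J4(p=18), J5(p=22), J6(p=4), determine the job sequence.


LPT: sort by longest processing time first
  J5: p=22
  J4: p=18
  J3: p=17
  J2: p=13
  J1: p=6
  J6: p=4
Order: J5 → J4 → J3 → J2 → J1 → J6


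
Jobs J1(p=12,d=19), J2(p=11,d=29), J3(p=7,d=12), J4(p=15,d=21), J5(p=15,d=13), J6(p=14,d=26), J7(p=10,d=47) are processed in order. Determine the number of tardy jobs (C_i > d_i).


Completion vs due date:
  J1: C=12, d=19 → on time
  J2: C=23, d=29 → on time
  J3: C=30, d=12 → TARDY
  J4: C=45, d=21 → TARDY
  J5: C=60, d=13 → TARDY
  J6: C=74, d=26 → TARDY
  J7: C=84, d=47 → TARDY
Tardy jobs: J3, J4, J5, J6, J7
Count = 5


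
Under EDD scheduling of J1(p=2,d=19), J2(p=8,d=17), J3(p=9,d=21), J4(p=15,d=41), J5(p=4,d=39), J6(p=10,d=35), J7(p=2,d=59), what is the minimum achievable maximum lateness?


EDD order: J2 → J1 → J3 → J6 → J5 → J4 → J7
Completion and lateness:
  J2: C=8, d=17, L=8-17=-9
  J1: C=10, d=19, L=10-19=-9
  J3: C=19, d=21, L=19-21=-2
  J6: C=29, d=35, L=29-35=-6
  J5: C=33, d=39, L=33-39=-6
  J4: C=48, d=41, L=48-41=7
  J7: C=50, d=59, L=50-59=-9
Lmax = max(-9, -9, -2, -6, -6, 7, -9)
= 7


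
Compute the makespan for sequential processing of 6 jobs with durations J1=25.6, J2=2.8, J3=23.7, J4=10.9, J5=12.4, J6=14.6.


Sequential makespan: sum all processing times
= 25.6 + 2.8 + 23.7 + 10.9 + 12.4 + 14.6
= 90.0 time units


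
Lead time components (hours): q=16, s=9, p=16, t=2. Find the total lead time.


Lead time = queue + setup + processing + transit
= 16 + 9 + 16 + 2
= 43 hours


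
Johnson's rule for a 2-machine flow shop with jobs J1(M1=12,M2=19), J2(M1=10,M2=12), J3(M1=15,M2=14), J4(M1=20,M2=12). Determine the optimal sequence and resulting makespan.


Johnson's rule:
Group 1 (M1≤M2, sort by M1): ['J2', 'J1']
Group 2 (M1>M2, sort desc M2): ['J3', 'J4']
Sequence: J2 → J1 → J3 → J4
Makespan calculation:
  J2: M1 done=10, M2 done=22
  J1: M1 done=22, M2 done=41
  J3: M1 done=37, M2 done=55
  J4: M1 done=57, M2 done=69
= Sequence: J2 → J1 → J3 → J4, Makespan: 69


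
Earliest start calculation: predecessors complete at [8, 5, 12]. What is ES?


ES = max of all predecessor completion times
Predecessors: [8, 5, 12]
ES = max(8, 5, 12)
= 12


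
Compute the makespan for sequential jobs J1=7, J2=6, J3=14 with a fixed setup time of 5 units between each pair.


Makespan = Σ processing + (n-1) × setup
= (7 + 6 + 14) + (3-1)×5
= 27 + 10
= 37 time units


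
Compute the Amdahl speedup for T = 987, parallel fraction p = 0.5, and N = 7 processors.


Amdahl's law: T_p = T × ((1-p) + p/N)
= 987 × ((1-0.5) + 0.5/7)
= 987 × (0.50 + 0.0714)
= 987 × 0.5714
= 564.00
Speedup = 987/564.00
= 1.75×


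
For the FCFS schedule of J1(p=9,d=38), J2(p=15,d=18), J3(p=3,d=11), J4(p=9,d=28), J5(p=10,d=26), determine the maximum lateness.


Lateness per job (L = C - d):
  J1: C=9, d=38, L=-29
  J2: C=24, d=18, L=6
  J3: C=27, d=11, L=16
  J4: C=36, d=28, L=8
  J5: C=46, d=26, L=20
Lmax = max(-29, 6, 16, 8, 20)
= 20


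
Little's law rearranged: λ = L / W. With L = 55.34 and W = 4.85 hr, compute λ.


Little's law: L = λW → λ = L / W
= 55.34 / 4.85
= 11.41 per hour


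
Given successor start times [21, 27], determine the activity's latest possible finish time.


LF = min of all successor start times
Successors start at: [21, 27]
LF = min(21, 27)
= 21


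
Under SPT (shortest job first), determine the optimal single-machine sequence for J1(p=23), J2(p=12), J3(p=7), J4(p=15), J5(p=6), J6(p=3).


SPT: sort by shortest processing time
  J6: p=3
  J5: p=6
  J3: p=7
  J2: p=12
  J4: p=15
  J1: p=23
Order: J6 → J5 → J3 → J2 → J4 → J1


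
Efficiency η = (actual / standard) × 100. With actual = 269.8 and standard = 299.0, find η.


Efficiency = (actual / standard) × 100
= (269.8 / 299.0) × 100
= 90.2%


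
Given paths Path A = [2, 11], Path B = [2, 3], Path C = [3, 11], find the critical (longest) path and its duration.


Path A: 2 + 11 = 13
Path B: 2 + 3 = 5
Path C: 3 + 11 = 14
Critical path = longest = max(13, 5, 14)
= 14 (Path C)


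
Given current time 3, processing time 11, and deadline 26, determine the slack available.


Slack = due - current_time - processing
= 26 - 3 - 11
= 12


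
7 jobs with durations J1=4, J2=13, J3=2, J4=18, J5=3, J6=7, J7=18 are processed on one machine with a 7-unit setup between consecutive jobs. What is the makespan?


Makespan = Σ processing + (n-1) × setup
= (4 + 13 + 2 + 18 + 3 + 7 + 18) + (7-1)×7
= 65 + 42
= 107 time units


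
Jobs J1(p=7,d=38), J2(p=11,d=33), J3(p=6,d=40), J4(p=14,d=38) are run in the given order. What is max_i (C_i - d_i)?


Lateness per job (L = C - d):
  J1: C=7, d=38, L=-31
  J2: C=18, d=33, L=-15
  J3: C=24, d=40, L=-16
  J4: C=38, d=38, L=0
Lmax = max(-31, -15, -16, 0)
= 0


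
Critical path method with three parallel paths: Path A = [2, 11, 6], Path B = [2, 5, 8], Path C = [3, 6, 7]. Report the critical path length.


Path A: 2 + 11 + 6 = 19
Path B: 2 + 5 + 8 = 15
Path C: 3 + 6 + 7 = 16
Critical path = longest = max(19, 15, 16)
= 19 (Path A)


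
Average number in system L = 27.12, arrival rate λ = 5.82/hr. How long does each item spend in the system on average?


Little's law: L = λW → W = L / λ
= 27.12 / 5.82
= 4.66 hours


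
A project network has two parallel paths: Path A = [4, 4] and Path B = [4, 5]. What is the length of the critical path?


Path A: 4 + 4 = 8
Path B: 4 + 5 = 9
Critical path = longest = max(8, 9)
= 9 (Path B)


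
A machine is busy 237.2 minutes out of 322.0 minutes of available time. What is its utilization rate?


Utilization = busy / total × 100
= 237.2 / 322.0 × 100
= 73.7%


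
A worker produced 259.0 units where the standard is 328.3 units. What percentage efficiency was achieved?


Efficiency = (actual / standard) × 100
= (259.0 / 328.3) × 100
= 78.9%


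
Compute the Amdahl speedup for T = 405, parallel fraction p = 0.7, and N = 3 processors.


Amdahl's law: T_p = T × ((1-p) + p/N)
= 405 × ((1-0.7) + 0.7/3)
= 405 × (0.30 + 0.2333)
= 405 × 0.5333
= 216.00
Speedup = 405/216.00
= 1.88×


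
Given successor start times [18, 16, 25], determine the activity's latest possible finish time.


LF = min of all successor start times
Successors start at: [18, 16, 25]
LF = min(18, 16, 25)
= 16


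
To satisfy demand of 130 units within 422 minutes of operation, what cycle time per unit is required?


Cycle time = available time / demand
= 422 / 130
= 3.25 min/unit


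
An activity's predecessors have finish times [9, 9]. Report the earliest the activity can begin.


ES = max of all predecessor completion times
Predecessors: [9, 9]
ES = max(9, 9)
= 9


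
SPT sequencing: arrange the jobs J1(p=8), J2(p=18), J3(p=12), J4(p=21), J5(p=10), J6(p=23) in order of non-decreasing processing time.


SPT: sort by shortest processing time
  J1: p=8
  J5: p=10
  J3: p=12
  J2: p=18
  J4: p=21
  J6: p=23
Order: J1 → J5 → J3 → J2 → J4 → J6


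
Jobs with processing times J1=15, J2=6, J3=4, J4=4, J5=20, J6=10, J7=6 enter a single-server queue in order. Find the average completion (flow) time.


Completion times:
  J1: completes at 15
  J2: completes at 21
  J3: completes at 25
  J4: completes at 29
  J5: completes at 49
  J6: completes at 59
  J7: completes at 65
Sum = 263
Average = 263/7
= 37.57


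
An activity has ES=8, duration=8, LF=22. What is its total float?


EF = ES + duration = 8 + 8 = 16
LS = LF - duration = 22 - 8 = 14
Total Float = LF - EF = 22 - 16
(or LS - ES = 14 - 8)
= 6


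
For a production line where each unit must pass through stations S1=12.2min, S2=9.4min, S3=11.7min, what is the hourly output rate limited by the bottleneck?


Bottleneck = longest station time
Station times: [12.2, 9.4, 11.7]
Max = 12.2 min
Rate = 60 / 12.2
= 4.92 units/hour (bottleneck: 12.2min)


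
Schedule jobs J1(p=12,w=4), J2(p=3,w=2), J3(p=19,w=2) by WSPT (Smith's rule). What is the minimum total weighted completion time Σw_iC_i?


WSPT order (by p/w): J2 → J1 → J3
  J2: C=3, w·C=2×3=6
  J1: C=15, w·C=4×15=60
  J3: C=34, w·C=2×34=68
Σ w·C = 134
= 134


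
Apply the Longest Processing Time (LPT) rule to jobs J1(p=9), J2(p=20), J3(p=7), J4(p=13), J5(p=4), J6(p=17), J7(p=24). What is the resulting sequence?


LPT: sort by longest processing time first
  J7: p=24
  J2: p=20
  J6: p=17
  J4: p=13
  J1: p=9
  J3: p=7
  J5: p=4
Order: J7 → J2 → J6 → J4 → J1 → J3 → J5


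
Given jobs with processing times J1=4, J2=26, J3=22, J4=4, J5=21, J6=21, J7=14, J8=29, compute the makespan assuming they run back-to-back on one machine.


Sequential makespan: sum all processing times
= 4 + 26 + 22 + 4 + 21 + 21 + 14 + 29
= 141 time units


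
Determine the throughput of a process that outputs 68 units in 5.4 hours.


Throughput = units / time
= 68 / 5.4
= 12.6 units/hour


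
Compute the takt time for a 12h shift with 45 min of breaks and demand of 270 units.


Available = 12×60 - 45 = 675 min
Takt time = 675 / 270
= 2.50 min/unit


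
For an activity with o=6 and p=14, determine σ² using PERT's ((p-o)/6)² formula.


σ² = ((p - o) / 6)² = (p - o)² / 36
= (14 - 6)² / 36
= 8² / 36
= 64 / 36
= 1.7778


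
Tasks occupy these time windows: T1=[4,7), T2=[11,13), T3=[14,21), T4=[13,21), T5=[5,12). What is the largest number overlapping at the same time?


Check each time point for overlaps:
  t=5: 2 tasks active (T1, T5)
Max concurrent = 2


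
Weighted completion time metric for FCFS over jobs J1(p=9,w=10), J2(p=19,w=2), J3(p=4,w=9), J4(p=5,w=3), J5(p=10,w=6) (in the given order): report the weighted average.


Completion times:
  J1: C=9, w×C=10×9=90
  J2: C=28, w×C=2×28=56
  J3: C=32, w×C=9×32=288
  J4: C=37, w×C=3×37=111
  J5: C=47, w×C=6×47=282
Sum w×C = 827
Sum w = 30
Weighted avg = 827/30
= 27.57


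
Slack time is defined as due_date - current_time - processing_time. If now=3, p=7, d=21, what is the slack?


Slack = due - current_time - processing
= 21 - 3 - 7
= 11


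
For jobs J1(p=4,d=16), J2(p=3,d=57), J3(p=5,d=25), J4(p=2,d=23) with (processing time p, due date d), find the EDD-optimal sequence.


EDD: sort by earliest due date
  J1: d=16, p=4
  J4: d=23, p=2
  J3: d=25, p=5
  J2: d=57, p=3
Order: J1 → J4 → J3 → J2
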